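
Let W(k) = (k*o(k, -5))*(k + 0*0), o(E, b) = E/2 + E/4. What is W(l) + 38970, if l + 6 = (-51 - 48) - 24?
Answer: -6284187/4 ≈ -1.5710e+6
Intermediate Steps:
l = -129 (l = -6 + ((-51 - 48) - 24) = -6 + (-99 - 24) = -6 - 123 = -129)
o(E, b) = 3*E/4 (o(E, b) = E*(1/2) + E*(1/4) = E/2 + E/4 = 3*E/4)
W(k) = 3*k**3/4 (W(k) = (k*(3*k/4))*(k + 0*0) = (3*k**2/4)*(k + 0) = (3*k**2/4)*k = 3*k**3/4)
W(l) + 38970 = (3/4)*(-129)**3 + 38970 = (3/4)*(-2146689) + 38970 = -6440067/4 + 38970 = -6284187/4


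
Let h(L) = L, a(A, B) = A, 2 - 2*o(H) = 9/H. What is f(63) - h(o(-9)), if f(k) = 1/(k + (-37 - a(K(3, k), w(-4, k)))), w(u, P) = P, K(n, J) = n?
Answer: -67/46 ≈ -1.4565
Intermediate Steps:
o(H) = 1 - 9/(2*H)
f(k) = 1/(-40 + k) (f(k) = 1/(k + (-37 - 1*3)) = 1/(k + (-37 - 3)) = 1/(k - 40) = 1/(-40 + k))
f(63) - h(o(-9)) = 1/(-40 + 63) - (-9/2 - 9)/(-9) = 1/23 - (-1)*(-27)/(9*2) = 1/23 - 1*3/2 = 1/23 - 3/2 = -67/46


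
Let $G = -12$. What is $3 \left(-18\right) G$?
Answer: $648$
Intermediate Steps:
$3 \left(-18\right) G = 3 \left(-18\right) \left(-12\right) = \left(-54\right) \left(-12\right) = 648$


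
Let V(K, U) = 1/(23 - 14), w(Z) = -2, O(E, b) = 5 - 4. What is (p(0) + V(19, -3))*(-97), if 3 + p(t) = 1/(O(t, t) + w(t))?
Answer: 3395/9 ≈ 377.22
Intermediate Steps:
O(E, b) = 1
V(K, U) = 1/9
p(t) = -4 (p(t) = -3 + 1/(1 - 2) = -3 + 1/(-1) = -3 - 1 = -4)
(p(0) + V(19, -3))*(-97) = (-4 + 1/9)*(-97) = -35/9*(-97) = 3395/9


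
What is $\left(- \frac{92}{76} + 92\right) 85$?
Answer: $\frac{146625}{19} \approx 7717.1$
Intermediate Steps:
$\left(- \frac{92}{76} + 92\right) 85 = \left(\left(-92\right) \frac{1}{76} + 92\right) 85 = \left(- \frac{23}{19} + 92\right) 85 = \frac{1725}{19} \cdot 85 = \frac{146625}{19}$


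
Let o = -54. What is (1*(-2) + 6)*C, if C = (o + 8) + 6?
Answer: -160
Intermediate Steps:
C = -40 (C = (-54 + 8) + 6 = -46 + 6 = -40)
(1*(-2) + 6)*C = (1*(-2) + 6)*(-40) = (-2 + 6)*(-40) = 4*(-40) = -160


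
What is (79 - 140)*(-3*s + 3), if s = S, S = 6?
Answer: 915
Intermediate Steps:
s = 6
(79 - 140)*(-3*s + 3) = (79 - 140)*(-3*6 + 3) = -61*(-18 + 3) = -61*(-15) = 915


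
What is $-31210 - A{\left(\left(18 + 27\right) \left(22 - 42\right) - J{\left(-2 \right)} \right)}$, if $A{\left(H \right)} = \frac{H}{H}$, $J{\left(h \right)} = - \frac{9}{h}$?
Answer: $-31211$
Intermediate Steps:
$A{\left(H \right)} = 1$
$-31210 - A{\left(\left(18 + 27\right) \left(22 - 42\right) - J{\left(-2 \right)} \right)} = -31210 - 1 = -31211$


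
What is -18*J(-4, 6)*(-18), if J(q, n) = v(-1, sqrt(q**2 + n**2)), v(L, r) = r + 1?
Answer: 324 + 648*sqrt(13) ≈ 2660.4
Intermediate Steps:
v(L, r) = 1 + r
J(q, n) = 1 + sqrt(n**2 + q**2) (J(q, n) = 1 + sqrt(q**2 + n**2) = 1 + sqrt(n**2 + q**2))
-18*J(-4, 6)*(-18) = -18*(1 + sqrt(6**2 + (-4)**2))*(-18) = -18*(1 + sqrt(36 + 16))*(-18) = -18*(1 + sqrt(52))*(-18) = -18*(1 + 2*sqrt(13))*(-18) = (-18 - 36*sqrt(13))*(-18) = 324 + 648*sqrt(13)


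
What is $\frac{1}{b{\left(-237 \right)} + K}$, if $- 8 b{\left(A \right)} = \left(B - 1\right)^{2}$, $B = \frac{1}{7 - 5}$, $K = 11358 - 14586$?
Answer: $- \frac{32}{103297} \approx -0.00030979$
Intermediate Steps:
$K = -3228$ ($K = 11358 - 14586 = -3228$)
$B = \frac{1}{2} \approx 0.5$
$b{\left(A \right)} = - \frac{1}{32}$ ($b{\left(A \right)} = - \frac{\left(\frac{1}{2} - 1\right)^{2}}{8} = - \frac{\left(- \frac{1}{2}\right)^{2}}{8} = \left(- \frac{1}{8}\right) \frac{1}{4} = - \frac{1}{32}$)
$\frac{1}{b{\left(-237 \right)} + K} = \frac{1}{- \frac{1}{32} - 3228} = \frac{1}{- \frac{103297}{32}} = - \frac{32}{103297}$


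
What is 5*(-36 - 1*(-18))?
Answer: -90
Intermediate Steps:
5*(-36 - 1*(-18)) = 5*(-36 + 18) = 5*(-18) = -90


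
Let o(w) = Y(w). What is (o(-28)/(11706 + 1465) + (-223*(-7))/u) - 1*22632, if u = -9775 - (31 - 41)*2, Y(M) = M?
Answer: -2907850465431/128483105 ≈ -22632.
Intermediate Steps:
o(w) = w
u = -9755 (u = -9775 - (-10)*2 = -9775 - 1*(-20) = -9775 + 20 = -9755)
(o(-28)/(11706 + 1465) + (-223*(-7))/u) - 1*22632 = (-28/(11706 + 1465) - 223*(-7)/(-9755)) - 1*22632 = (-28/13171 + 1561*(-1/9755)) - 22632 = (-28*1/13171 - 1561/9755) - 22632 = (-28/13171 - 1561/9755) - 22632 = -20833071/128483105 - 22632 = -2907850465431/128483105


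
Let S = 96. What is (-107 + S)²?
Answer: 121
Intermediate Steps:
(-107 + S)² = (-107 + 96)² = (-11)² = 121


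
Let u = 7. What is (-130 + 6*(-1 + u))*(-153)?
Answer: 14382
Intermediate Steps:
(-130 + 6*(-1 + u))*(-153) = (-130 + 6*(-1 + 7))*(-153) = (-130 + 6*6)*(-153) = (-130 + 36)*(-153) = -94*(-153) = 14382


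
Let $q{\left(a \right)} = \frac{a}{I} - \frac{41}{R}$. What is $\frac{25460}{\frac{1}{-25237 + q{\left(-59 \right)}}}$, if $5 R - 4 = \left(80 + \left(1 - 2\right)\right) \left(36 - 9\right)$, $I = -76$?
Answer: $- \frac{1373058182235}{2137} \approx -6.4252 \cdot 10^{8}$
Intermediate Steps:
$R = \frac{2137}{5}$ ($R = \frac{4}{5} + \frac{\left(80 + \left(1 - 2\right)\right) \left(36 - 9\right)}{5} = \frac{4}{5} + \frac{\left(80 + \left(1 - 2\right)\right) 27}{5} = \frac{4}{5} + \frac{\left(80 - 1\right) 27}{5} = \frac{4}{5} + \frac{79 \cdot 27}{5} = \frac{4}{5} + \frac{1}{5} \cdot 2133 = \frac{4}{5} + \frac{2133}{5} = \frac{2137}{5} \approx 427.4$)
$q{\left(a \right)} = - \frac{205}{2137} - \frac{a}{76}$ ($q{\left(a \right)} = \frac{a}{-76} - \frac{41}{\frac{2137}{5}} = a \left(- \frac{1}{76}\right) - \frac{205}{2137} = - \frac{a}{76} - \frac{205}{2137} = - \frac{205}{2137} - \frac{a}{76}$)
$\frac{25460}{\frac{1}{-25237 + q{\left(-59 \right)}}} = \frac{25460}{\frac{1}{-25237 - - \frac{110503}{162412}}} = \frac{25460}{\frac{1}{-25237 + \left(- \frac{205}{2137} + \frac{59}{76}\right)}} = \frac{25460}{\frac{1}{-25237 + \frac{110503}{162412}}} = \frac{25460}{\frac{1}{- \frac{4098681141}{162412}}} = \frac{25460}{- \frac{162412}{4098681141}} = 25460 \left(- \frac{4098681141}{162412}\right) = - \frac{1373058182235}{2137}$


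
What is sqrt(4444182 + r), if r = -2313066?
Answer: 2*sqrt(532779) ≈ 1459.8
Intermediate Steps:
sqrt(4444182 + r) = sqrt(4444182 - 2313066) = sqrt(2131116) = 2*sqrt(532779)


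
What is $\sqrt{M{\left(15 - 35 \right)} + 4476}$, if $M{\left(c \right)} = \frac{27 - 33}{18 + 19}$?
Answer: $\frac{\sqrt{6127422}}{37} \approx 66.902$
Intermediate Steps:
$M{\left(c \right)} = - \frac{6}{37}$
$\sqrt{M{\left(15 - 35 \right)} + 4476} = \sqrt{- \frac{6}{37} + 4476} = \sqrt{\frac{165606}{37}} = \frac{\sqrt{6127422}}{37}$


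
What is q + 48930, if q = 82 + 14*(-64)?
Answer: 48116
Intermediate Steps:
q = -814 (q = 82 - 896 = -814)
q + 48930 = -814 + 48930 = 48116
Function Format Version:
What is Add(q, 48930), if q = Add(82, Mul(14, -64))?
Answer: 48116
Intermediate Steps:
q = -814 (q = Add(82, -896) = -814)
Add(q, 48930) = Add(-814, 48930) = 48116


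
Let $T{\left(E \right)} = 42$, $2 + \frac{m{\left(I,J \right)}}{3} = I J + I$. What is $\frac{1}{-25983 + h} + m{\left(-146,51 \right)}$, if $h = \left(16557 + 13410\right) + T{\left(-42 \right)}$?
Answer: $- \frac{91720331}{4026} \approx -22782.0$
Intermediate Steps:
$m{\left(I,J \right)} = -6 + 3 I + 3 I J$ ($m{\left(I,J \right)} = -6 + 3 \left(I J + I\right) = -6 + 3 \left(I + I J\right) = -6 + \left(3 I + 3 I J\right) = -6 + 3 I + 3 I J$)
$h = 30009$ ($h = \left(16557 + 13410\right) + 42 = 29967 + 42 = 30009$)
$\frac{1}{-25983 + h} + m{\left(-146,51 \right)} = \frac{1}{-25983 + 30009} + \left(-6 + 3 \left(-146\right) + 3 \left(-146\right) 51\right) = \frac{1}{4026} - 22782 = - \frac{91720331}{4026}$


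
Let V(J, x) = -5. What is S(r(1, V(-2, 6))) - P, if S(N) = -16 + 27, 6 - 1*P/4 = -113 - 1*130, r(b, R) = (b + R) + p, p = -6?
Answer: -985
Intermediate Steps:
r(b, R) = -6 + R + b (r(b, R) = (b + R) - 6 = (R + b) - 6 = -6 + R + b)
P = 996 (P = 24 - 4*(-113 - 1*130) = 24 - 4*(-113 - 130) = 24 - 4*(-243) = 24 + 972 = 996)
S(N) = 11
S(r(1, V(-2, 6))) - P = 11 - 1*996 = 11 - 996 = -985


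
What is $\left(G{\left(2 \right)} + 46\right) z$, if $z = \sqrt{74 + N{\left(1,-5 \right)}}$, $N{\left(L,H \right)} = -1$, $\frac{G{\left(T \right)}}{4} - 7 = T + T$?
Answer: $90 \sqrt{73} \approx 768.96$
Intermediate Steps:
$G{\left(T \right)} = 28 + 8 T$ ($G{\left(T \right)} = 28 + 4 \left(T + T\right) = 28 + 4 \cdot 2 T = 28 + 8 T$)
$z = \sqrt{73}$ ($z = \sqrt{74 - 1} = \sqrt{73} \approx 8.544$)
$\left(G{\left(2 \right)} + 46\right) z = \left(\left(28 + 8 \cdot 2\right) + 46\right) \sqrt{73} = \left(\left(28 + 16\right) + 46\right) \sqrt{73} = \left(44 + 46\right) \sqrt{73} = 90 \sqrt{73}$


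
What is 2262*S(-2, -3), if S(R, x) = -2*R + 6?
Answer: 22620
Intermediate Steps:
S(R, x) = 6 - 2*R
2262*S(-2, -3) = 2262*(6 - 2*(-2)) = 2262*(6 + 4) = 2262*10 = 22620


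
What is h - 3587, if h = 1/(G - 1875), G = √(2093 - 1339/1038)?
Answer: -2616392305207/729409511 - √2253700410/3647047555 ≈ -3587.0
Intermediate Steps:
G = √2253700410/1038 (G = √(2093 - 1339*1/1038) = √(2093 - 1339/1038) = √(2171195/1038) = √2253700410/1038 ≈ 45.735)
h = 1/(-1875 + √2253700410/1038) (h = 1/(√2253700410/1038 - 1875) = 1/(-1875 + √2253700410/1038) ≈ -0.00054667)
h - 3587 = (-389250/729409511 - √2253700410/3647047555) - 3587 = -2616392305207/729409511 - √2253700410/3647047555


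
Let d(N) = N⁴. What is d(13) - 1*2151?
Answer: 26410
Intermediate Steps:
d(13) - 1*2151 = 13⁴ - 1*2151 = 28561 - 2151 = 26410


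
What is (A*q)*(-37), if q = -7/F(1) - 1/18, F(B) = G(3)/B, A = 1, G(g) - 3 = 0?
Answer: 1591/18 ≈ 88.389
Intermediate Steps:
G(g) = 3 (G(g) = 3 + 0 = 3)
F(B) = 3/B
q = -43/18 (q = -7/(3/1) - 1/18 = -7/(3*1) - 1*1/18 = -7/3 - 1/18 = -43/18 ≈ -2.3889)
(A*q)*(-37) = (1*(-43/18))*(-37) = -43/18*(-37) = 1591/18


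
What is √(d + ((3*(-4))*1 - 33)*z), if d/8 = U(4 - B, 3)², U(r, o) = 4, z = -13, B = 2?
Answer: √713 ≈ 26.702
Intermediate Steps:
d = 128 (d = 8*4² = 8*16 = 128)
√(d + ((3*(-4))*1 - 33)*z) = √(128 + ((3*(-4))*1 - 33)*(-13)) = √(128 + (-12*1 - 33)*(-13)) = √(128 + (-12 - 33)*(-13)) = √(128 - 45*(-13)) = √(128 + 585) = √713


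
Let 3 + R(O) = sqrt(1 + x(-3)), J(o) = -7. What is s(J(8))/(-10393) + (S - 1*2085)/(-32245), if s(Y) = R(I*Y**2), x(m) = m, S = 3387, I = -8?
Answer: -13434951/335122285 - I*sqrt(2)/10393 ≈ -0.04009 - 0.00013607*I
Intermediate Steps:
R(O) = -3 + I*sqrt(2) (R(O) = -3 + sqrt(1 - 3) = -3 + sqrt(-2) = -3 + I*sqrt(2))
s(Y) = -3 + I*sqrt(2)
s(J(8))/(-10393) + (S - 1*2085)/(-32245) = (-3 + I*sqrt(2))/(-10393) + (3387 - 1*2085)/(-32245) = (-3 + I*sqrt(2))*(-1/10393) + (3387 - 2085)*(-1/32245) = (3/10393 - I*sqrt(2)/10393) + 1302*(-1/32245) = (3/10393 - I*sqrt(2)/10393) - 1302/32245 = -13434951/335122285 - I*sqrt(2)/10393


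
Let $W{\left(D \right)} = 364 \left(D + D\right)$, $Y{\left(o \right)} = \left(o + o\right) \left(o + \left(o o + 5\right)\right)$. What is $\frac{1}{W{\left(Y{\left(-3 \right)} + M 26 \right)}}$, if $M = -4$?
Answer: $- \frac{1}{123760} \approx -8.0802 \cdot 10^{-6}$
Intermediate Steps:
$Y{\left(o \right)} = 2 o \left(5 + o + o^{2}\right)$ ($Y{\left(o \right)} = 2 o \left(o + \left(o^{2} + 5\right)\right) = 2 o \left(o + \left(5 + o^{2}\right)\right) = 2 o \left(5 + o + o^{2}\right)$)
$W{\left(D \right)} = 728 D$ ($W{\left(D \right)} = 364 \cdot 2 D = 728 D$)
$\frac{1}{W{\left(Y{\left(-3 \right)} + M 26 \right)}} = \frac{1}{728 \left(2 \left(-3\right) \left(5 - 3 + \left(-3\right)^{2}\right) - 104\right)} = \frac{1}{728 \left(2 \left(-3\right) \left(5 - 3 + 9\right) - 104\right)} = \frac{1}{728 \left(2 \left(-3\right) 11 - 104\right)} = \frac{1}{728 \left(-66 - 104\right)} = \frac{1}{728 \left(-170\right)} = \frac{1}{-123760} = - \frac{1}{123760}$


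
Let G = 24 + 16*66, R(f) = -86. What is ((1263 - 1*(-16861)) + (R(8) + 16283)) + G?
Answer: 35401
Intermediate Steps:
G = 1080 (G = 24 + 1056 = 1080)
((1263 - 1*(-16861)) + (R(8) + 16283)) + G = ((1263 - 1*(-16861)) + (-86 + 16283)) + 1080 = ((1263 + 16861) + 16197) + 1080 = (18124 + 16197) + 1080 = 34321 + 1080 = 35401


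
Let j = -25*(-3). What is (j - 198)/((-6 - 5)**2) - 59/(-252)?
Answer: -23857/30492 ≈ -0.78240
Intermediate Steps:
j = 75
(j - 198)/((-6 - 5)**2) - 59/(-252) = (75 - 198)/((-6 - 5)**2) - 59/(-252) = -123/((-11)**2) - 59*(-1/252) = -123/121 + 59/252 = -23857/30492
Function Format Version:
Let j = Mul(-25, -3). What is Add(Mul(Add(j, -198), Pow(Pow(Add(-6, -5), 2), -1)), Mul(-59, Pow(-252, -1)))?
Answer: Rational(-23857, 30492) ≈ -0.78240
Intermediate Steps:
j = 75
Add(Mul(Add(j, -198), Pow(Pow(Add(-6, -5), 2), -1)), Mul(-59, Pow(-252, -1))) = Add(Mul(Add(75, -198), Pow(Pow(Add(-6, -5), 2), -1)), Mul(-59, Pow(-252, -1))) = Add(Mul(-123, Pow(Pow(-11, 2), -1)), Mul(-59, Rational(-1, 252))) = Add(Mul(-123, Pow(121, -1)), Rational(59, 252)) = Add(Mul(-123, Rational(1, 121)), Rational(59, 252)) = Add(Rational(-123, 121), Rational(59, 252)) = Rational(-23857, 30492)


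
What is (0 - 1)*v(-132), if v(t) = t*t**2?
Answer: 2299968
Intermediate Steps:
v(t) = t**3
(0 - 1)*v(-132) = (0 - 1)*(-132)**3 = -1*(-2299968) = 2299968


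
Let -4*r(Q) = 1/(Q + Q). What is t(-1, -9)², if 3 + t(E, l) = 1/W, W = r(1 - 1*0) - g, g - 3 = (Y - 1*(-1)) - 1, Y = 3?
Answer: 24025/2401 ≈ 10.006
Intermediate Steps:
r(Q) = -1/(8*Q) (r(Q) = -1/(4*(Q + Q)) = -1/(2*Q)/4 = -1/(8*Q))
g = 6 (g = 3 + ((3 - 1*(-1)) - 1) = 3 + ((3 + 1) - 1) = 3 + (4 - 1) = 3 + 3 = 6)
W = -49/8 (W = -1/(8*(1 - 1*0)) - 1*6 = -1/(8*(1 + 0)) - 6 = -⅛/1 - 6 = -⅛*1 - 6 = -⅛ - 6 = -49/8 ≈ -6.1250)
t(E, l) = -155/49 (t(E, l) = -3 + 1/(-49/8) = -3 - 8/49 = -155/49)
t(-1, -9)² = (-155/49)² = 24025/2401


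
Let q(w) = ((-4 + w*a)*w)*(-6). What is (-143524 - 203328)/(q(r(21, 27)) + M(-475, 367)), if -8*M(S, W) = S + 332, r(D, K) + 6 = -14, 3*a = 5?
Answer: 2774816/35697 ≈ 77.732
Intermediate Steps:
a = 5/3 (a = (⅓)*5 = 5/3 ≈ 1.6667)
r(D, K) = -20 (r(D, K) = -6 - 14 = -20)
q(w) = -6*w*(-4 + 5*w/3) (q(w) = ((-4 + w*(5/3))*w)*(-6) = ((-4 + 5*w/3)*w)*(-6) = (w*(-4 + 5*w/3))*(-6) = -6*w*(-4 + 5*w/3))
M(S, W) = -83/2 - S/8 (M(S, W) = -(S + 332)/8 = -(332 + S)/8 = -83/2 - S/8)
(-143524 - 203328)/(q(r(21, 27)) + M(-475, 367)) = (-143524 - 203328)/(2*(-20)*(12 - 5*(-20)) + (-83/2 - ⅛*(-475))) = -346852/(2*(-20)*(12 + 100) + (-83/2 + 475/8)) = -346852/(2*(-20)*112 + 143/8) = -346852/(-4480 + 143/8) = -346852/(-35697/8) = -346852*(-8/35697) = 2774816/35697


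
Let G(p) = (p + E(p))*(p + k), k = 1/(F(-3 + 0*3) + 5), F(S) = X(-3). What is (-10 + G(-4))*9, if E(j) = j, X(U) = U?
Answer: 162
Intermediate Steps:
F(S) = -3
k = 1/2 (k = 1/(-3 + 5) = 1/2 ≈ 0.50000)
G(p) = 2*p*(1/2 + p) (G(p) = (p + p)*(p + 1/2) = (2*p)*(1/2 + p) = 2*p*(1/2 + p))
(-10 + G(-4))*9 = (-10 - 4*(1 + 2*(-4)))*9 = (-10 - 4*(1 - 8))*9 = (-10 - 4*(-7))*9 = (-10 + 28)*9 = 18*9 = 162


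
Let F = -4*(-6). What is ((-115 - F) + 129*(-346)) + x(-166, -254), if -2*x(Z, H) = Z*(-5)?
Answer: -45188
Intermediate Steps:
x(Z, H) = 5*Z/2 (x(Z, H) = -Z*(-5)/2 = -(-5)*Z/2 = 5*Z/2)
F = 24
((-115 - F) + 129*(-346)) + x(-166, -254) = ((-115 - 1*24) + 129*(-346)) + (5/2)*(-166) = ((-115 - 24) - 44634) - 415 = (-139 - 44634) - 415 = -44773 - 415 = -45188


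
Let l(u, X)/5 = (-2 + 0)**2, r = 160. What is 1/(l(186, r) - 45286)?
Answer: -1/45266 ≈ -2.2092e-5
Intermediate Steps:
l(u, X) = 20 (l(u, X) = 5*(-2 + 0)**2 = 5*(-2)**2 = 5*4 = 20)
1/(l(186, r) - 45286) = 1/(20 - 45286) = 1/(-45266) = -1/45266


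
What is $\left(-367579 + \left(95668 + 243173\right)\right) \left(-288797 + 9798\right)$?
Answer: $8017873262$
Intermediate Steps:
$\left(-367579 + \left(95668 + 243173\right)\right) \left(-288797 + 9798\right) = \left(-367579 + 338841\right) \left(-278999\right) = \left(-28738\right) \left(-278999\right) = 8017873262$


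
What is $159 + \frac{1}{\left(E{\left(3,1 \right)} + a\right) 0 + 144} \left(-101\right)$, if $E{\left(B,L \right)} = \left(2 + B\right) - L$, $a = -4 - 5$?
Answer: $\frac{22795}{144} \approx 158.3$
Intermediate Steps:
$a = -9$
$E{\left(B,L \right)} = 2 + B - L$
$159 + \frac{1}{\left(E{\left(3,1 \right)} + a\right) 0 + 144} \left(-101\right) = 159 + \frac{1}{\left(\left(2 + 3 - 1\right) - 9\right) 0 + 144} \left(-101\right) = 159 + \frac{1}{\left(4 - 9\right) 0 + 144} \left(-101\right) = 159 + \frac{1}{\left(-5\right) 0 + 144} \left(-101\right) = 159 + \frac{1}{0 + 144} \left(-101\right) = 159 + \frac{1}{144} \left(-101\right) = 159 - \frac{101}{144} = \frac{22795}{144}$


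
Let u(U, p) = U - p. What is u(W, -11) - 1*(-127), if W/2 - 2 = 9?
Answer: 160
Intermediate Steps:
W = 22 (W = 4 + 2*9 = 4 + 18 = 22)
u(W, -11) - 1*(-127) = (22 - 1*(-11)) - 1*(-127) = (22 + 11) + 127 = 33 + 127 = 160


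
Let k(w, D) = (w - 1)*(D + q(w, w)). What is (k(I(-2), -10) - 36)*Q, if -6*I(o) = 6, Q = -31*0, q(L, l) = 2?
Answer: 0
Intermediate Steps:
Q = 0
I(o) = -1 (I(o) = -⅙*6 = -1)
k(w, D) = (-1 + w)*(2 + D) (k(w, D) = (w - 1)*(D + 2) = (-1 + w)*(2 + D))
(k(I(-2), -10) - 36)*Q = ((-2 - 1*(-10) + 2*(-1) - 10*(-1)) - 36)*0 = ((-2 + 10 - 2 + 10) - 36)*0 = (16 - 36)*0 = -20*0 = 0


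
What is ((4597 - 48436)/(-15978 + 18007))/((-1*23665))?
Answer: 43839/48016285 ≈ 0.00091300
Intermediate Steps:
((4597 - 48436)/(-15978 + 18007))/((-1*23665)) = -43839/2029/(-23665) = -43839*1/2029*(-1/23665) = -43839/2029*(-1/23665) = 43839/48016285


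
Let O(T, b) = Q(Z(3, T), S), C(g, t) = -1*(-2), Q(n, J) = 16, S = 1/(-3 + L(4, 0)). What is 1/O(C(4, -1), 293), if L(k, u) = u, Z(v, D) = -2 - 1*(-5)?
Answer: 1/16 ≈ 0.062500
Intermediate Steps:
Z(v, D) = 3 (Z(v, D) = -2 + 5 = 3)
S = -⅓ (S = 1/(-3 + 0) = 1/(-3) = -⅓ ≈ -0.33333)
C(g, t) = 2
O(T, b) = 16
1/O(C(4, -1), 293) = 1/16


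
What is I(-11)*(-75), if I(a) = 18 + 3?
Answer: -1575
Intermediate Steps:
I(a) = 21
I(-11)*(-75) = 21*(-75) = -1575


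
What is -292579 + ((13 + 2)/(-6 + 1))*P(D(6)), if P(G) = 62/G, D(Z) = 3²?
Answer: -877799/3 ≈ -2.9260e+5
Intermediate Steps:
D(Z) = 9
-292579 + ((13 + 2)/(-6 + 1))*P(D(6)) = -292579 + ((13 + 2)/(-6 + 1))*(62/9) = -292579 + (15/(-5))*(62*(⅑)) = -292579 + (15*(-⅕))*(62/9) = -292579 - 3*62/9 = -292579 - 62/3 = -877799/3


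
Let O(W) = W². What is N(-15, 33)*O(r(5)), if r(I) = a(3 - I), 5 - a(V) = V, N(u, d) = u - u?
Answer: 0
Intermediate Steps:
N(u, d) = 0
a(V) = 5 - V
r(I) = 2 + I (r(I) = 5 - (3 - I) = 5 + (-3 + I) = 2 + I)
N(-15, 33)*O(r(5)) = 0*(2 + 5)² = 0*7² = 0*49 = 0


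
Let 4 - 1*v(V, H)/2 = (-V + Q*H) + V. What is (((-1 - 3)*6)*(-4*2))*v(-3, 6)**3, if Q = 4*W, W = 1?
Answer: -12288000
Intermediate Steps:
Q = 4 (Q = 4*1 = 4)
v(V, H) = 8 - 8*H (v(V, H) = 8 - 2*((-V + 4*H) + V) = 8 - 8*H)
(((-1 - 3)*6)*(-4*2))*v(-3, 6)**3 = (((-1 - 3)*6)*(-4*2))*(8 - 8*6)**3 = (-4*6*(-8))*(8 - 48)**3 = -24*(-8)*(-40)**3 = 192*(-64000) = -12288000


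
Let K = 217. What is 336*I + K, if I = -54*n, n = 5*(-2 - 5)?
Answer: 635257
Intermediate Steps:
n = -35 (n = 5*(-7) = -35)
I = 1890 (I = -54*(-35) = 1890)
336*I + K = 336*1890 + 217 = 635040 + 217 = 635257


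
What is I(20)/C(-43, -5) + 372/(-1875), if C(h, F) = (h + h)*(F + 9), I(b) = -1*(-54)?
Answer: -38203/107500 ≈ -0.35538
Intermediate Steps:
I(b) = 54
C(h, F) = 2*h*(9 + F) (C(h, F) = (2*h)*(9 + F) = 2*h*(9 + F))
I(20)/C(-43, -5) + 372/(-1875) = 54/((2*(-43)*(9 - 5))) + 372/(-1875) = 54/((2*(-43)*4)) + 372*(-1/1875) = 54/(-344) - 124/625 = 54*(-1/344) - 124/625 = -27/172 - 124/625 = -38203/107500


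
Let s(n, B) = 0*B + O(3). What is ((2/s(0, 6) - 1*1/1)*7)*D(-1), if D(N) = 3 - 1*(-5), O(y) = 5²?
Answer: -1288/25 ≈ -51.520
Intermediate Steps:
O(y) = 25
D(N) = 8 (D(N) = 3 + 5 = 8)
s(n, B) = 25 (s(n, B) = 0*B + 25 = 0 + 25 = 25)
((2/s(0, 6) - 1*1/1)*7)*D(-1) = ((2/25 - 1*1/1)*7)*8 = ((2*(1/25) - 1*1)*7)*8 = ((2/25 - 1)*7)*8 = -23/25*7*8 = -161/25*8 = -1288/25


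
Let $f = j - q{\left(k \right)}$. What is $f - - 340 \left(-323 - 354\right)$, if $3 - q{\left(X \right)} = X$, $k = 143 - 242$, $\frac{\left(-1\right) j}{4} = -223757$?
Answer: $664746$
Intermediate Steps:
$j = 895028$ ($j = \left(-4\right) \left(-223757\right) = 895028$)
$k = -99$
$q{\left(X \right)} = 3 - X$
$f = 894926$ ($f = 895028 - \left(3 - -99\right) = 895028 - \left(3 + 99\right) = 895028 - 102 = 894926$)
$f - - 340 \left(-323 - 354\right) = 894926 - - 340 \left(-323 - 354\right) = 894926 - \left(-340\right) \left(-677\right) = 894926 - 230180 = 664746$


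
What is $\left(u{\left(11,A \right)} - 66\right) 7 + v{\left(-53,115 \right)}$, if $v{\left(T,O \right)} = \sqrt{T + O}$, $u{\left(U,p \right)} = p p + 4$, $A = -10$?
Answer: $266 + \sqrt{62} \approx 273.87$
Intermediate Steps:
$u{\left(U,p \right)} = 4 + p^{2}$ ($u{\left(U,p \right)} = p^{2} + 4 = 4 + p^{2}$)
$v{\left(T,O \right)} = \sqrt{O + T}$
$\left(u{\left(11,A \right)} - 66\right) 7 + v{\left(-53,115 \right)} = \left(\left(4 + \left(-10\right)^{2}\right) - 66\right) 7 + \sqrt{115 - 53} = \left(\left(4 + 100\right) - 66\right) 7 + \sqrt{62} = \left(104 - 66\right) 7 + \sqrt{62} = 38 \cdot 7 + \sqrt{62} = 266 + \sqrt{62}$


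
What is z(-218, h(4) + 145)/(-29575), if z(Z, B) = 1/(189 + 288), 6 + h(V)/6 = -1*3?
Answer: -1/14107275 ≈ -7.0885e-8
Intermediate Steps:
h(V) = -54 (h(V) = -36 + 6*(-1*3) = -36 + 6*(-3) = -36 - 18 = -54)
z(Z, B) = 1/477
z(-218, h(4) + 145)/(-29575) = (1/477)/(-29575) = (1/477)*(-1/29575) = -1/14107275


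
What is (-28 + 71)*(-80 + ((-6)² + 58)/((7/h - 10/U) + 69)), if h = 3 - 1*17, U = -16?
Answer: -1869984/553 ≈ -3381.5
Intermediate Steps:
h = -14 (h = 3 - 17 = -14)
(-28 + 71)*(-80 + ((-6)² + 58)/((7/h - 10/U) + 69)) = (-28 + 71)*(-80 + ((-6)² + 58)/((7/(-14) - 10/(-16)) + 69)) = 43*(-80 + (36 + 58)/((7*(-1/14) - 10*(-1/16)) + 69)) = 43*(-80 + 94/((-½ + 5/8) + 69)) = 43*(-80 + 94/(⅛ + 69)) = 43*(-80 + 94/(553/8)) = 43*(-80 + 94*(8/553)) = 43*(-80 + 752/553) = 43*(-43488/553) = -1869984/553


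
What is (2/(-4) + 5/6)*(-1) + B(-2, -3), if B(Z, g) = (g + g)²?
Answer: 107/3 ≈ 35.667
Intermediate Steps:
B(Z, g) = 4*g² (B(Z, g) = (2*g)² = 4*g²)
(2/(-4) + 5/6)*(-1) + B(-2, -3) = (2/(-4) + 5/6)*(-1) + 4*(-3)² = (2*(-¼) + 5*(⅙))*(-1) + 4*9 = (-½ + ⅚)*(-1) + 36 = (⅓)*(-1) + 36 = -⅓ + 36 = 107/3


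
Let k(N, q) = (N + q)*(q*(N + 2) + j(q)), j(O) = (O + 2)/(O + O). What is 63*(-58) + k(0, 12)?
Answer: -3359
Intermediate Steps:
j(O) = (2 + O)/(2*O) (j(O) = (2 + O)/((2*O)) = (2 + O)*(1/(2*O)) = (2 + O)/(2*O))
k(N, q) = (N + q)*(q*(2 + N) + (2 + q)/(2*q)) (k(N, q) = (N + q)*(q*(N + 2) + (2 + q)/(2*q)) = (N + q)*(q*(2 + N) + (2 + q)/(2*q)))
63*(-58) + k(0, 12) = 63*(-58) + (1 + (½)*0 + (½)*12 + 2*12² + 0/12 + 0*12² + 12*0² + 2*0*12) = -3654 + (1 + 0 + 6 + 2*144 + 0*(1/12) + 0*144 + 12*0 + 0) = -3654 + (1 + 0 + 6 + 288 + 0 + 0 + 0 + 0) = -3654 + 295 = -3359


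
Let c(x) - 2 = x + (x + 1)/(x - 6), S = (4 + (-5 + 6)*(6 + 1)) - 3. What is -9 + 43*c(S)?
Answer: 1229/2 ≈ 614.50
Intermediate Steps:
S = 8 (S = (4 + 1*7) - 3 = (4 + 7) - 3 = 11 - 3 = 8)
c(x) = 2 + x + (1 + x)/(-6 + x) (c(x) = 2 + (x + (x + 1)/(x - 6)) = 2 + (x + (1 + x)/(-6 + x)) = 2 + x + (1 + x)/(-6 + x))
-9 + 43*c(S) = -9 + 43*((-11 + 8**2 - 3*8)/(-6 + 8)) = -9 + 43*((-11 + 64 - 24)/2) = -9 + 43*((1/2)*29) = -9 + 43*(29/2) = -9 + 1247/2 = 1229/2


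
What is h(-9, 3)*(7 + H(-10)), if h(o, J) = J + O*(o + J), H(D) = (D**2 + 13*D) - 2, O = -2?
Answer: -375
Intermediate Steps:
H(D) = -2 + D**2 + 13*D
h(o, J) = -J - 2*o (h(o, J) = J - 2*(o + J) = J - 2*(J + o) = J + (-2*J - 2*o) = -J - 2*o)
h(-9, 3)*(7 + H(-10)) = (-1*3 - 2*(-9))*(7 + (-2 + (-10)**2 + 13*(-10))) = (-3 + 18)*(7 + (-2 + 100 - 130)) = 15*(7 - 32) = 15*(-25) = -375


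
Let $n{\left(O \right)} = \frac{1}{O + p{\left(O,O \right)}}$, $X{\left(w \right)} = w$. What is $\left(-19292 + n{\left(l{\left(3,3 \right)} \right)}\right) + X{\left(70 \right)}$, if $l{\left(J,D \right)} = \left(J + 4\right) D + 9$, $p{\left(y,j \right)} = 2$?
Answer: $- \frac{615103}{32} \approx -19222.0$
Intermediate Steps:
$l{\left(J,D \right)} = 9 + D \left(4 + J\right)$ ($l{\left(J,D \right)} = \left(4 + J\right) D + 9 = D \left(4 + J\right) + 9 = 9 + D \left(4 + J\right)$)
$n{\left(O \right)} = \frac{1}{2 + O}$ ($n{\left(O \right)} = \frac{1}{O + 2} = \frac{1}{2 + O}$)
$\left(-19292 + n{\left(l{\left(3,3 \right)} \right)}\right) + X{\left(70 \right)} = \left(-19292 + \frac{1}{2 + \left(9 + 4 \cdot 3 + 3 \cdot 3\right)}\right) + 70 = \left(-19292 + \frac{1}{2 + \left(9 + 12 + 9\right)}\right) + 70 = \left(-19292 + \frac{1}{2 + 30}\right) + 70 = \left(-19292 + \frac{1}{32}\right) + 70 = - \frac{617343}{32} + 70 = - \frac{615103}{32}$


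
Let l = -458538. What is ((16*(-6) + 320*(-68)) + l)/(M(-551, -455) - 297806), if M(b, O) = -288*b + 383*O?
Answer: 480394/313383 ≈ 1.5329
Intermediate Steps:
((16*(-6) + 320*(-68)) + l)/(M(-551, -455) - 297806) = ((16*(-6) + 320*(-68)) - 458538)/((-288*(-551) + 383*(-455)) - 297806) = ((-96 - 21760) - 458538)/((158688 - 174265) - 297806) = (-21856 - 458538)/(-15577 - 297806) = -480394/(-313383) = -480394*(-1/313383) = 480394/313383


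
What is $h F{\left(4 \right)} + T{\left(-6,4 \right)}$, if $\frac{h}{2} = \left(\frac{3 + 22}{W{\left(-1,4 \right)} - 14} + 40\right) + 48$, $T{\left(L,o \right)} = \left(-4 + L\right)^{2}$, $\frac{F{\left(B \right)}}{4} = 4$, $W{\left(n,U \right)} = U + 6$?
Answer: $2716$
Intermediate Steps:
$W{\left(n,U \right)} = 6 + U$
$F{\left(B \right)} = 16$ ($F{\left(B \right)} = 4 \cdot 4 = 16$)
$h = \frac{327}{2}$ ($h = 2 \left(\left(\frac{3 + 22}{\left(6 + 4\right) - 14} + 40\right) + 48\right) = 2 \left(\left(\frac{25}{10 - 14} + 40\right) + 48\right) = 2 \left(\left(\frac{25}{-4} + 40\right) + 48\right) = 2 \left(\left(25 \left(- \frac{1}{4}\right) + 40\right) + 48\right) = 2 \left(\left(- \frac{25}{4} + 40\right) + 48\right) = 2 \left(\frac{135}{4} + 48\right) = 2 \cdot \frac{327}{4} = \frac{327}{2} \approx 163.5$)
$h F{\left(4 \right)} + T{\left(-6,4 \right)} = \frac{327}{2} \cdot 16 + \left(-4 - 6\right)^{2} = 2616 + \left(-10\right)^{2} = 2616 + 100 = 2716$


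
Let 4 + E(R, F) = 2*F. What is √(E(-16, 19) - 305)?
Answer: I*√271 ≈ 16.462*I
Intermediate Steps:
E(R, F) = -4 + 2*F
√(E(-16, 19) - 305) = √((-4 + 2*19) - 305) = √((-4 + 38) - 305) = √(34 - 305) = √(-271) = I*√271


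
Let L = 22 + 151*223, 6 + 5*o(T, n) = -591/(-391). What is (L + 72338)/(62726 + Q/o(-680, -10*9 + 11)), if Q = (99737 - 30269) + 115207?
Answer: -37217583/50191099 ≈ -0.74152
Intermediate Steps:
o(T, n) = -351/391 (o(T, n) = -6/5 + (-591/(-391))/5 = -6/5 + (-591*(-1/391))/5 = -6/5 + (⅕)*(591/391) = -6/5 + 591/1955 = -351/391)
Q = 184675 (Q = 69468 + 115207 = 184675)
L = 33695 (L = 22 + 33673 = 33695)
(L + 72338)/(62726 + Q/o(-680, -10*9 + 11)) = (33695 + 72338)/(62726 + 184675/(-351/391)) = 106033/(62726 + 184675*(-391/351)) = 106033/(62726 - 72207925/351) = 106033/(-50191099/351) = 106033*(-351/50191099) = -37217583/50191099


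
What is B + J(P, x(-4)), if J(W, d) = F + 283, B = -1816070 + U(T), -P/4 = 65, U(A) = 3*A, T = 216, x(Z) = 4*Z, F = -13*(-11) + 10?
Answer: -1814986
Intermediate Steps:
F = 153 (F = 143 + 10 = 153)
P = -260 (P = -4*65 = -260)
B = -1815422 (B = -1816070 + 3*216 = -1816070 + 648 = -1815422)
J(W, d) = 436 (J(W, d) = 153 + 283 = 436)
B + J(P, x(-4)) = -1815422 + 436 = -1814986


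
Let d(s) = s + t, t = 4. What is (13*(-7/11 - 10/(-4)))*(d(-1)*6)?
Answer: 4797/11 ≈ 436.09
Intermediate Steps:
d(s) = 4 + s (d(s) = s + 4 = 4 + s)
(13*(-7/11 - 10/(-4)))*(d(-1)*6) = (13*(-7/11 - 10/(-4)))*((4 - 1)*6) = (13*(-7*1/11 - 10*(-¼)))*(3*6) = (13*(-7/11 + 5/2))*18 = (13*(41/22))*18 = (533/22)*18 = 4797/11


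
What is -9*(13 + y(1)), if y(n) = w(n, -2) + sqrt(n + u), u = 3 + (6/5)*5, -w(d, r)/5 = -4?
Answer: -297 - 9*sqrt(10) ≈ -325.46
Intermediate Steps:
w(d, r) = 20 (w(d, r) = -5*(-4) = 20)
u = 9 (u = 3 + (6*(1/5))*5 = 3 + (6/5)*5 = 3 + 6 = 9)
y(n) = 20 + sqrt(9 + n) (y(n) = 20 + sqrt(n + 9) = 20 + sqrt(9 + n))
-9*(13 + y(1)) = -9*(13 + (20 + sqrt(9 + 1))) = -9*(13 + (20 + sqrt(10))) = -9*(33 + sqrt(10)) = -297 - 9*sqrt(10)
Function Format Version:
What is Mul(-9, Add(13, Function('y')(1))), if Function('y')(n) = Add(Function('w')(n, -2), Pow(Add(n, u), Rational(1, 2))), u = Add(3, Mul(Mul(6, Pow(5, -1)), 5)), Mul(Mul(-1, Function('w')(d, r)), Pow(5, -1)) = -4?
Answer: Add(-297, Mul(-9, Pow(10, Rational(1, 2)))) ≈ -325.46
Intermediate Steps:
Function('w')(d, r) = 20 (Function('w')(d, r) = Mul(-5, -4) = 20)
u = 9 (u = Add(3, Mul(Mul(6, Rational(1, 5)), 5)) = Add(3, Mul(Rational(6, 5), 5)) = Add(3, 6) = 9)
Function('y')(n) = Add(20, Pow(Add(9, n), Rational(1, 2))) (Function('y')(n) = Add(20, Pow(Add(n, 9), Rational(1, 2))) = Add(20, Pow(Add(9, n), Rational(1, 2))))
Mul(-9, Add(13, Function('y')(1))) = Mul(-9, Add(13, Add(20, Pow(Add(9, 1), Rational(1, 2))))) = Mul(-9, Add(13, Add(20, Pow(10, Rational(1, 2))))) = Mul(-9, Add(33, Pow(10, Rational(1, 2)))) = Add(-297, Mul(-9, Pow(10, Rational(1, 2))))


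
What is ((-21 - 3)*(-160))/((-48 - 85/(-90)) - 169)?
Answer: -69120/3889 ≈ -17.773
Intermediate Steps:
((-21 - 3)*(-160))/((-48 - 85/(-90)) - 169) = (-24*(-160))/((-48 - 85*(-1)/90) - 169) = 3840/((-48 - 1*(-17/18)) - 169) = 3840/((-48 + 17/18) - 169) = 3840/(-847/18 - 169) = 3840/(-3889/18) = 3840*(-18/3889) = -69120/3889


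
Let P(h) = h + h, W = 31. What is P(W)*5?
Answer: 310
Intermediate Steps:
P(h) = 2*h
P(W)*5 = (2*31)*5 = 62*5 = 310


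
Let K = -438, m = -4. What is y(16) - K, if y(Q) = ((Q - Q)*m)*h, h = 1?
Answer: 438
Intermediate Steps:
y(Q) = 0 (y(Q) = ((Q - Q)*(-4))*1 = (0*(-4))*1 = 0*1 = 0)
y(16) - K = 0 - 1*(-438) = 0 + 438 = 438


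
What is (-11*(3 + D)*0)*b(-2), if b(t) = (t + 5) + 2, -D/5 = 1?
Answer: 0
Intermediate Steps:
D = -5 (D = -5*1 = -5)
b(t) = 7 + t (b(t) = (5 + t) + 2 = 7 + t)
(-11*(3 + D)*0)*b(-2) = (-11*(3 - 5)*0)*(7 - 2) = -(-22)*0*5 = -11*0*5 = 0*5 = 0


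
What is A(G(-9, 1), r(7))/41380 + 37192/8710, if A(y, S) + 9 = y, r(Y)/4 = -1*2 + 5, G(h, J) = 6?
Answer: 153897883/36041980 ≈ 4.2700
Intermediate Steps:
r(Y) = 12 (r(Y) = 4*(-1*2 + 5) = 4*(-2 + 5) = 4*3 = 12)
A(y, S) = -9 + y
A(G(-9, 1), r(7))/41380 + 37192/8710 = (-9 + 6)/41380 + 37192/8710 = -3*1/41380 + 37192*(1/8710) = -3/41380 + 18596/4355 = 153897883/36041980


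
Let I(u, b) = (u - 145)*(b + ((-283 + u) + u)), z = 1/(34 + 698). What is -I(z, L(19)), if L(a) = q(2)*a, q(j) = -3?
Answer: -13207831021/267912 ≈ -49299.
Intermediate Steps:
L(a) = -3*a
z = 1/732 ≈ 0.0013661
I(u, b) = (-145 + u)*(-283 + b + 2*u) (I(u, b) = (-145 + u)*(b + (-283 + 2*u)) = (-145 + u)*(-283 + b + 2*u))
-I(z, L(19)) = -(41035 - 573*1/732 - (-435)*19 + 2*(1/732)² - 3*19*(1/732)) = -(41035 - 191/244 - 145*(-57) + 2*(1/535824) - 57*1/732) = -(41035 - 191/244 + 8265 + 1/267912 - 19/244) = -1*13207831021/267912 = -13207831021/267912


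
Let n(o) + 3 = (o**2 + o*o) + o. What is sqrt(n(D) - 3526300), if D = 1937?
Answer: 2*sqrt(994893) ≈ 1994.9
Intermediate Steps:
n(o) = -3 + o + 2*o**2 (n(o) = -3 + ((o**2 + o*o) + o) = -3 + ((o**2 + o**2) + o) = -3 + (2*o**2 + o) = -3 + (o + 2*o**2) = -3 + o + 2*o**2)
sqrt(n(D) - 3526300) = sqrt((-3 + 1937 + 2*1937**2) - 3526300) = sqrt((-3 + 1937 + 2*3751969) - 3526300) = sqrt((-3 + 1937 + 7503938) - 3526300) = sqrt(7505872 - 3526300) = sqrt(3979572) = 2*sqrt(994893)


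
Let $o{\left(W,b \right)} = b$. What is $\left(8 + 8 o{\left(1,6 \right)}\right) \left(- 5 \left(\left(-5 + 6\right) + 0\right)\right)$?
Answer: $-280$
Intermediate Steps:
$\left(8 + 8 o{\left(1,6 \right)}\right) \left(- 5 \left(\left(-5 + 6\right) + 0\right)\right) = \left(8 + 8 \cdot 6\right) \left(- 5 \left(\left(-5 + 6\right) + 0\right)\right) = \left(8 + 48\right) \left(- 5 \left(1 + 0\right)\right) = 56 \left(\left(-5\right) 1\right) = 56 \left(-5\right) = -280$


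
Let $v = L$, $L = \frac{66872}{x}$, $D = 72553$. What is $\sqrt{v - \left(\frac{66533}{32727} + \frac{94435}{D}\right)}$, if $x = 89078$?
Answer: $\frac{25 i \sqrt{46237307420285416993485642}}{105755273618709} \approx 1.6074 i$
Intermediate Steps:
$L = \frac{33436}{44539}$ ($L = \frac{66872}{89078} = 66872 \cdot \frac{1}{89078} = \frac{33436}{44539} \approx 0.75071$)
$v = \frac{33436}{44539} \approx 0.75071$
$\sqrt{v - \left(\frac{66533}{32727} + \frac{94435}{D}\right)} = \sqrt{\frac{33436}{44539} - \left(\frac{66533}{32727} + \frac{94435}{72553}\right)} = \sqrt{\frac{33436}{44539} - \frac{7917742994}{2374442031}} = \sqrt{- \frac{273256511461250}{105755273618709}} = \frac{25 i \sqrt{46237307420285416993485642}}{105755273618709}$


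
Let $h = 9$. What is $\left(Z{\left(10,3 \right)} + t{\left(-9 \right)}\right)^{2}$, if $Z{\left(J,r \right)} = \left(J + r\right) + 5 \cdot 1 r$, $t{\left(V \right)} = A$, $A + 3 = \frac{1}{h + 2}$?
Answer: $\frac{76176}{121} \approx 629.55$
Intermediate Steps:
$A = - \frac{32}{11}$ ($A = -3 + \frac{1}{9 + 2} = -3 + \frac{1}{11} = - \frac{32}{11} \approx -2.9091$)
$t{\left(V \right)} = - \frac{32}{11}$
$Z{\left(J,r \right)} = J + 6 r$ ($Z{\left(J,r \right)} = \left(J + r\right) + 5 r = J + 6 r$)
$\left(Z{\left(10,3 \right)} + t{\left(-9 \right)}\right)^{2} = \left(\left(10 + 6 \cdot 3\right) - \frac{32}{11}\right)^{2} = \left(\left(10 + 18\right) - \frac{32}{11}\right)^{2} = \left(28 - \frac{32}{11}\right)^{2} = \left(\frac{276}{11}\right)^{2} = \frac{76176}{121}$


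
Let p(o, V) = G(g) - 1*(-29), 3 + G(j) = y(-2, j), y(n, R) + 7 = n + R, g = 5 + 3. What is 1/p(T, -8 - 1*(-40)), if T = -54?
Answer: 1/25 ≈ 0.040000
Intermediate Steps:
g = 8
y(n, R) = -7 + R + n (y(n, R) = -7 + (n + R) = -7 + (R + n) = -7 + R + n)
G(j) = -12 + j (G(j) = -3 + (-7 + j - 2) = -3 + (-9 + j) = -12 + j)
p(o, V) = 25 (p(o, V) = (-12 + 8) - 1*(-29) = -4 + 29 = 25)
1/p(T, -8 - 1*(-40)) = 1/25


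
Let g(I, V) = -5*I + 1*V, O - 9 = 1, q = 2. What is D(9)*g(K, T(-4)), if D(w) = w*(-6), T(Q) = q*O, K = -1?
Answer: -1350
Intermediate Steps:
O = 10 (O = 9 + 1 = 10)
T(Q) = 20 (T(Q) = 2*10 = 20)
D(w) = -6*w
g(I, V) = V - 5*I (g(I, V) = -5*I + V = V - 5*I)
D(9)*g(K, T(-4)) = (-6*9)*(20 - 5*(-1)) = -54*(20 + 5) = -54*25 = -1350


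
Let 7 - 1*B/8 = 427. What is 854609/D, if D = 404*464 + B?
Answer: 854609/184096 ≈ 4.6422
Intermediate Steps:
B = -3360 (B = 56 - 8*427 = 56 - 3416 = -3360)
D = 184096 (D = 404*464 - 3360 = 187456 - 3360 = 184096)
854609/D = 854609/184096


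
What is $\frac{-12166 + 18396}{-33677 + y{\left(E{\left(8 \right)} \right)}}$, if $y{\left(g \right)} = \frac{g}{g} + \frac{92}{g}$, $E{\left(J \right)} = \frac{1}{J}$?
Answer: $- \frac{623}{3294} \approx -0.18913$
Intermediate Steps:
$y{\left(g \right)} = 1 + \frac{92}{g}$
$\frac{-12166 + 18396}{-33677 + y{\left(E{\left(8 \right)} \right)}} = \frac{-12166 + 18396}{-33677 + \frac{92 + \frac{1}{8}}{\frac{1}{8}}} = \frac{6230}{-33677 + \frac{1}{\frac{1}{8}} \left(92 + \frac{1}{8}\right)} = \frac{6230}{-33677 + 8 \cdot \frac{737}{8}} = \frac{6230}{-33677 + 737} = \frac{6230}{-32940} = 6230 \left(- \frac{1}{32940}\right) = - \frac{623}{3294}$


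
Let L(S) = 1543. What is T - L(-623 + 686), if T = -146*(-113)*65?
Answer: 1070827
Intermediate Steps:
T = 1072370 (T = 16498*65 = 1072370)
T - L(-623 + 686) = 1072370 - 1*1543 = 1072370 - 1543 = 1070827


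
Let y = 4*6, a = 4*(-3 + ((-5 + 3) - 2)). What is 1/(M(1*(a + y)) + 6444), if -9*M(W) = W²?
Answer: 9/57980 ≈ 0.00015523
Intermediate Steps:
a = -28 (a = 4*(-3 + (-2 - 2)) = 4*(-3 - 4) = 4*(-7) = -28)
y = 24
M(W) = -W²/9
1/(M(1*(a + y)) + 6444) = 1/(-(-28 + 24)²/9 + 6444) = 1/(-(1*(-4))²/9 + 6444) = 1/(-⅑*(-4)² + 6444) = 1/(-⅑*16 + 6444) = 1/(-16/9 + 6444) = 1/(57980/9) = 9/57980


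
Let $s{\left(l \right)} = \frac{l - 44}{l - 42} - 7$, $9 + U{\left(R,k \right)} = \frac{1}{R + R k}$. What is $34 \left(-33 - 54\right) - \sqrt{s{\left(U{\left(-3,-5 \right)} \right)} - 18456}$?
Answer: $-2958 - \frac{3 i \sqrt{765804182}}{611} \approx -2958.0 - 135.87 i$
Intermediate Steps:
$U{\left(R,k \right)} = -9 + \frac{1}{R + R k}$
$s{\left(l \right)} = -7 + \frac{-44 + l}{-42 + l}$ ($s{\left(l \right)} = \frac{-44 + l}{-42 + l} - 7 = -7 + \frac{-44 + l}{-42 + l}$)
$34 \left(-33 - 54\right) - \sqrt{s{\left(U{\left(-3,-5 \right)} \right)} - 18456} = 34 \left(-33 - 54\right) - \sqrt{\frac{2 \left(125 - 3 \frac{1 - -27 - \left(-27\right) \left(-5\right)}{\left(-3\right) \left(1 - 5\right)}\right)}{-42 + \frac{1 - -27 - \left(-27\right) \left(-5\right)}{\left(-3\right) \left(1 - 5\right)}} - 18456} = 34 \left(-87\right) - \sqrt{\frac{2 \left(125 - 3 \left(- \frac{1 + 27 - 135}{3 \left(-4\right)}\right)\right)}{-42 - \frac{1 + 27 - 135}{3 \left(-4\right)}} - 18456} = -2958 - \sqrt{\frac{2 \left(125 - 3 \left(\left(- \frac{1}{3}\right) \left(- \frac{1}{4}\right) \left(-107\right)\right)\right)}{-42 - \left(- \frac{1}{12}\right) \left(-107\right)} - 18456} = -2958 - \sqrt{\frac{2 \left(125 - - \frac{107}{4}\right)}{-42 - \frac{107}{12}} - 18456} = -2958 - \sqrt{\frac{2 \left(125 + \frac{107}{4}\right)}{- \frac{611}{12}} - 18456} = -2958 - \sqrt{2 \left(- \frac{12}{611}\right) \frac{607}{4} - 18456} = -2958 - \sqrt{- \frac{3642}{611} - 18456} = -2958 - \sqrt{- \frac{11280258}{611}} = -2958 - \frac{3 i \sqrt{765804182}}{611}$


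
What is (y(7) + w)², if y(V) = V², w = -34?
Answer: 225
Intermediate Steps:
(y(7) + w)² = (7² - 34)² = (49 - 34)² = 15² = 225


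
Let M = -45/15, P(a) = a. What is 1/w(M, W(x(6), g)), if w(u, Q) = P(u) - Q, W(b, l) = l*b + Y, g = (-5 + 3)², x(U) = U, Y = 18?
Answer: -1/45 ≈ -0.022222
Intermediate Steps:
g = 4 (g = (-2)² = 4)
W(b, l) = 18 + b*l (W(b, l) = l*b + 18 = b*l + 18 = 18 + b*l)
M = -3 (M = -45*1/15 = -3)
w(u, Q) = u - Q
1/w(M, W(x(6), g)) = 1/(-3 - (18 + 6*4)) = 1/(-3 - (18 + 24)) = 1/(-3 - 1*42) = 1/(-3 - 42) = 1/(-45) = -1/45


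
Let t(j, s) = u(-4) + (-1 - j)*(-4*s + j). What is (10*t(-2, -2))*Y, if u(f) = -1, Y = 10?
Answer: 500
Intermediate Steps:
t(j, s) = -1 + (-1 - j)*(j - 4*s) (t(j, s) = -1 + (-1 - j)*(-4*s + j) = -1 + (-1 - j)*(j - 4*s))
(10*t(-2, -2))*Y = (10*(-1 - 1*(-2) - 1*(-2)² + 4*(-2) + 4*(-2)*(-2)))*10 = (10*(-1 + 2 - 1*4 - 8 + 16))*10 = (10*(-1 + 2 - 4 - 8 + 16))*10 = (10*5)*10 = 50*10 = 500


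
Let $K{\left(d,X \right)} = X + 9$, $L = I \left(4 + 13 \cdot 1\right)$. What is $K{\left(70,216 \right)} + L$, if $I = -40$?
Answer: $-455$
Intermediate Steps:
$L = -680$ ($L = - 40 \left(4 + 13 \cdot 1\right) = - 40 \left(4 + 13\right) = \left(-40\right) 17 = -680$)
$K{\left(d,X \right)} = 9 + X$
$K{\left(70,216 \right)} + L = \left(9 + 216\right) - 680 = 225 - 680 = -455$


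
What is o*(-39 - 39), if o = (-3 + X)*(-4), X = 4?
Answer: 312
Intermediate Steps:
o = -4 (o = (-3 + 4)*(-4) = 1*(-4) = -4)
o*(-39 - 39) = -4*(-39 - 39) = -4*(-78) = 312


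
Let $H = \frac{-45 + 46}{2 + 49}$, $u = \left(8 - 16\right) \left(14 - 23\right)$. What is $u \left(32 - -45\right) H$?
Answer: $\frac{1848}{17} \approx 108.71$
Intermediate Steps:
$u = 72$ ($u = \left(-8\right) \left(-9\right) = 72$)
$H = \frac{1}{51}$ ($H = 1 \cdot \frac{1}{51} = \frac{1}{51} \approx 0.019608$)
$u \left(32 - -45\right) H = 72 \left(32 - -45\right) \frac{1}{51} = 72 \left(32 + 45\right) \frac{1}{51} = 72 \cdot 77 \cdot \frac{1}{51} = 5544 \cdot \frac{1}{51} = \frac{1848}{17}$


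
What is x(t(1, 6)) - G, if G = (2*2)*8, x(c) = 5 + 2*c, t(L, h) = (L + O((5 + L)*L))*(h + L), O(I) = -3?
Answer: -55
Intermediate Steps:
t(L, h) = (-3 + L)*(L + h) (t(L, h) = (L - 3)*(h + L) = (-3 + L)*(L + h))
G = 32 (G = 4*8 = 32)
x(t(1, 6)) - G = (5 + 2*(1² - 3*1 - 3*6 + 1*6)) - 1*32 = (5 + 2*(1 - 3 - 18 + 6)) - 32 = (5 + 2*(-14)) - 32 = (5 - 28) - 32 = -23 - 32 = -55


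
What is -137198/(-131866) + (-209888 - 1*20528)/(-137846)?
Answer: 12324057941/4544300159 ≈ 2.7120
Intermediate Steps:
-137198/(-131866) + (-209888 - 1*20528)/(-137846) = -137198*(-1/131866) + (-209888 - 20528)*(-1/137846) = 68599/65933 - 230416*(-1/137846) = 68599/65933 + 115208/68923 = 12324057941/4544300159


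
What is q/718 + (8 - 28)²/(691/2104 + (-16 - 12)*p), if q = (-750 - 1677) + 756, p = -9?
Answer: -282863429/381185482 ≈ -0.74206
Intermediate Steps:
q = -1671 (q = -2427 + 756 = -1671)
q/718 + (8 - 28)²/(691/2104 + (-16 - 12)*p) = -1671/718 + (8 - 28)²/(691/2104 + (-16 - 12)*(-9)) = -1671*1/718 + (-20)²/(691*(1/2104) - 28*(-9)) = -1671/718 + 400/(691/2104 + 252) = -1671/718 + 400/(530899/2104) = -1671/718 + 400*(2104/530899) = -1671/718 + 841600/530899 = -282863429/381185482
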